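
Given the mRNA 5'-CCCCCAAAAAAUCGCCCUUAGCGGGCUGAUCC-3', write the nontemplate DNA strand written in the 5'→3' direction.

5'-CCCCCAAAAAATCGCCCTTAGCGGGCTGATCC-3'

The coding DNA strand has the same 5'→3' sequence as the mRNA with U replaced by T.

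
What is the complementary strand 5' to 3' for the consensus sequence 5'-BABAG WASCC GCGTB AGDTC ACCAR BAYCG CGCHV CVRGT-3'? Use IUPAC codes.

5'-ACYBGBDGCGCGRTVYTGGTGAHCTVACGCGGSTWCTVTV-3'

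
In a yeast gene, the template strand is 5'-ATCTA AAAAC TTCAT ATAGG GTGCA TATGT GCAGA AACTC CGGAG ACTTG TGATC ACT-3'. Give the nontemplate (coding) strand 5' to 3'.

The coding strand is complementary and antiparallel to the template: take the complement (A↔T, G↔C) and reverse.

5′-AGTGATCACAAGTCTCCGGAGTTTCTGCACATATGCACCCTATATGAAGTTTTTAGAT-3′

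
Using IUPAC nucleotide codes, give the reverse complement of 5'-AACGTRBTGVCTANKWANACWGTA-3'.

5'-TACWGTNTWMNTAGBCAVYACGTT-3'

Standard pairs A↔T, G↔C; ambiguity codes pair R↔Y, K↔M, W↔W, B↔V, N↔N. Complement (TTGCAYVACBGATNMWTNTGWCAT), then reverse for 5'→3'.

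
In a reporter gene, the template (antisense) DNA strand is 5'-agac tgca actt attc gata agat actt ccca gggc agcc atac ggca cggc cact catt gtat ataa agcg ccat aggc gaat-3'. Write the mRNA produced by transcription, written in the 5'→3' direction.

5'-AUUCGCCUAUGGCGCUUUAUAUACAAUGAGUGGCCGUGCCGUAUGGCUGCCCUGGGAAGUAUCUUAUCGAAUAAGUUGCAGUCU-3'

RNA polymerase reads the template 3'→5' and synthesizes mRNA 5'→3' by base-pairing (A→U, T→A, G↔C). The complement of the template is TCTGACGTTGAATAAGCTATTCTATGAAGGGTCCCGTCGGTATGCCGTGCCGGTGAGTAACATATATTTCGCGGTATCCGCTTA; antiparallel, so 5'→3' the coding strand is ATTCGCCTATGGCGCTTTATATACAATGAGTGGCCGTGCCGTATGGCTGCCCTGGGAAGTATCTTATCGAATAAGTTGCAGTCT. Replace T with U for the mRNA.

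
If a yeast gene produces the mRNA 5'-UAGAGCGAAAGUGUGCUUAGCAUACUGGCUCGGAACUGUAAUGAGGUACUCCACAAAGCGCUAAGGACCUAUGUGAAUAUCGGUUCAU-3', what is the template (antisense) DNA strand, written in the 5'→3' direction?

Replace U with T to get the coding DNA strand: TAGAGCGAAAGTGTGCTTAGCATACTGGCTCGGAACTGTAATGAGGTACTCCACAAAGCGCTAAGGACCTATGTGAATATCGGTTCAT. The template strand is its reverse complement (complement ATCTCGCTTTCACACGAATCGTATGACCGAGCCTTGACATTACTCCATGAGGTGTTTCGCGATTCCTGGATACACTTATAGCCAAGTA, then reverse).

5'-ATGAACCGATATTCACATAGGTCCTTAGCGCTTTGTGGAGTACCTCATTACAGTTCCGAGCCAGTATGCTAAGCACACTTTCGCTCTA-3'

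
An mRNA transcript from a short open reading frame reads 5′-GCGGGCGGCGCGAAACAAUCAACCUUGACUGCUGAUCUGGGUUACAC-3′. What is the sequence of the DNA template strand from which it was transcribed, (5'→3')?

5'-GTGTAACCCAGATCAGCAGTCAAGGTTGATTGTTTCGCGCCGCCCGC-3'

Replace U with T to get the coding DNA strand: GCGGGCGGCGCGAAACAATCAACCTTGACTGCTGATCTGGGTTACAC. The template strand is its reverse complement (complement CGCCCGCCGCGCTTTGTTAGTTGGAACTGACGACTAGACCCAATGTG, then reverse).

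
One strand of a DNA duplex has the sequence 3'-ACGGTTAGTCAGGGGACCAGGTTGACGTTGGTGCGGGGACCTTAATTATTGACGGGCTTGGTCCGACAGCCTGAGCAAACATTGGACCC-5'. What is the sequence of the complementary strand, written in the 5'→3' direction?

5'-TGCCAATCAGTCCCCTGGTCCAACTGCAACCACGCCCCTGGAATTAATAACTGCCCGAACCAGGCTGTCGGACTCGTTTGTAACCTGGG-3'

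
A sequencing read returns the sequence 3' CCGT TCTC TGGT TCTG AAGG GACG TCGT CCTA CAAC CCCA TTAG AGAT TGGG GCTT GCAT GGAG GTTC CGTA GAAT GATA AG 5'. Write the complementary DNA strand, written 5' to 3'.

The strand is given 3'→5', so its complement runs 5'→3' in the same left-to-right order: pair each base A↔T, G↔C.

5'-GGCAAGAGACCAAGACTTCCCTGCAGCAGGATGTTGGGGTAATCTCTAACCCCGAACGTACCTCCAAGGCATCTTACTATTC-3'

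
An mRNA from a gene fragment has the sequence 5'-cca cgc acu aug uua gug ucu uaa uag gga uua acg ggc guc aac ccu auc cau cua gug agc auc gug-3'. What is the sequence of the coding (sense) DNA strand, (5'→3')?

5'-CCACGCACTATGTTAGTGTCTTAATAGGGATTAACGGGCGTCAACCCTATCCATCTAGTGAGCATCGTG-3'

The coding DNA strand has the same 5'→3' sequence as the mRNA with U replaced by T.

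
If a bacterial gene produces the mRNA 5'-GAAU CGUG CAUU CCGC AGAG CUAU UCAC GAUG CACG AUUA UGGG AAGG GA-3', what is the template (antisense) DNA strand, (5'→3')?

Replace U with T to get the coding DNA strand: GAATCGTGCATTCCGCAGAGCTATTCACGATGCACGATTATGGGAAGGGA. The template strand is its reverse complement (complement CTTAGCACGTAAGGCGTCTCGATAAGTGCTACGTGCTAATACCCTTCCCT, then reverse).

5'-TCCCTTCCCATAATCGTGCATCGTGAATAGCTCTGCGGAATGCACGATTC-3'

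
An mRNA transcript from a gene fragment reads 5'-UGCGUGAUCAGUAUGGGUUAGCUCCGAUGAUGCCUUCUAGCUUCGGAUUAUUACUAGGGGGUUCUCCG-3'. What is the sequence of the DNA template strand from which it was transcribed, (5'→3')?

5'-CGGAGAACCCCCTAGTAATAATCCGAAGCTAGAAGGCATCATCGGAGCTAACCCATACTGATCACGCA-3'

Replace U with T to get the coding DNA strand: TGCGTGATCAGTATGGGTTAGCTCCGATGATGCCTTCTAGCTTCGGATTATTACTAGGGGGTTCTCCG. The template strand is its reverse complement (complement ACGCACTAGTCATACCCAATCGAGGCTACTACGGAAGATCGAAGCCTAATAATGATCCCCCAAGAGGC, then reverse).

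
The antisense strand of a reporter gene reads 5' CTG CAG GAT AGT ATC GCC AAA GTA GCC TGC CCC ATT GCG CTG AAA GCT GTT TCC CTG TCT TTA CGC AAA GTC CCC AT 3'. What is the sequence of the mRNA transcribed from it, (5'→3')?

5'-AUGGGGACUUUGCGUAAAGACAGGGAAACAGCUUUCAGCGCAAUGGGGCAGGCUACUUUGGCGAUACUAUCCUGCAG-3'

RNA polymerase reads the template 3'→5' and synthesizes mRNA 5'→3' by base-pairing (A→U, T→A, G↔C). The complement of the template is GACGTCCTATCATAGCGGTTTCATCGGACGGGGTAACGCGACTTTCGACAAAGGGACAGAAATGCGTTTCAGGGGTA; antiparallel, so 5'→3' the coding strand is ATGGGGACTTTGCGTAAAGACAGGGAAACAGCTTTCAGCGCAATGGGGCAGGCTACTTTGGCGATACTATCCTGCAG. Replace T with U for the mRNA.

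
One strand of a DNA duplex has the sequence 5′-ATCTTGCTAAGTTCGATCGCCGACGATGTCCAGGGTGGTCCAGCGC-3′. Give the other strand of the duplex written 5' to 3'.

5'-GCGCTGGACCACCCTGGACATCGTCGGCGATCGAACTTAGCAAGAT-3'

Pairing A↔T and G↔C gives TAGAACGATTCAAGCTAGCGGCTGCTACAGGTCCCACCAGGTCGCG, running 3'→5'. Reverse for the 5'→3' convention.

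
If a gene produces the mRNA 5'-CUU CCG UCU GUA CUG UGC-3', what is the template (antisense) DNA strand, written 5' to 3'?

5'-GCACAGTACAGACGGAAG-3'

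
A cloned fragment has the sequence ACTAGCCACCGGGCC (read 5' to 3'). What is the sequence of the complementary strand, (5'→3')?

Pairing A↔T and G↔C gives TGATCGGTGGCCCGG, running 3'→5'. Reverse for the 5'→3' convention.

5′-GGCCCGGTGGCTAGT-3′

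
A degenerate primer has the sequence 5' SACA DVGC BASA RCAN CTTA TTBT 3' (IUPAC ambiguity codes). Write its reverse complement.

Standard pairs A↔T, G↔C; ambiguity codes pair R↔Y, S↔S, B↔V, D↔H, N↔N. Complement (STGTHBCGVTSTYGTNGAATAAVA), then reverse for 5'→3'.

5'-AVAATAAGNTGYTSTVGCBHTGTS-3'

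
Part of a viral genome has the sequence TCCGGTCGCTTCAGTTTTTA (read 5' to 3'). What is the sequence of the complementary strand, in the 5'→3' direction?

Pairing A↔T and G↔C gives AGGCCAGCGAAGTCAAAAAT, running 3'→5'. Reverse for the 5'→3' convention.

5'-TAAAAACTGAAGCGACCGGA-3'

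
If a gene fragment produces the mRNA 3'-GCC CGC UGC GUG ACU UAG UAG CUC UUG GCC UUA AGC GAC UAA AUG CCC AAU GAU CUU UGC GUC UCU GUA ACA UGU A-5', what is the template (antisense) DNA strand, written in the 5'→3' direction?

Written 5'→3' the mRNA is AUGUACAAUGUCUCUGCGUUUCUAGUAACCCGUAAAUCAGCGAAUUCCGGUUCUCGAUGAUUCAGUGCGUCGCCCG, so the coding DNA strand is ATGTACAATGTCTCTGCGTTTCTAGTAACCCGTAAATCAGCGAATTCCGGTTCTCGATGATTCAGTGCGTCGCCCG. The template is its reverse complement.

5'-CGGGCGACGCACTGAATCATCGAGAACCGGAATTCGCTGATTTACGGGTTACTAGAAACGCAGAGACATTGTACAT-3'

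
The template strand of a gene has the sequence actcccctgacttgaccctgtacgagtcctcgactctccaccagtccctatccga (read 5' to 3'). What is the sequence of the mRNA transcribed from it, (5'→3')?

5'-UCGGAUAGGGACUGGUGGAGAGUCGAGGACUCGUACAGGGUCAAGUCAGGGGAGU-3'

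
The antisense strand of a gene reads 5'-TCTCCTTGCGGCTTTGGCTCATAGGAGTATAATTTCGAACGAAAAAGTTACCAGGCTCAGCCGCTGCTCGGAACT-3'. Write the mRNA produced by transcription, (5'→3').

The mRNA has the sequence of the coding strand (reverse complement of the template) with T→U. Reverse complement of TCTCCTTGCGGCTTTGGCTCATAGGAGTATAATTTCGAACGAAAAAGTTACCAGGCTCAGCCGCTGCTCGGAACT is AGTTCCGAGCAGCGGCTGAGCCTGGTAACTTTTTCGTTCGAAATTATACTCCTATGAGCCAAAGCCGCAAGGAGA; then T→U.

5'-AGUUCCGAGCAGCGGCUGAGCCUGGUAACUUUUUCGUUCGAAAUUAUACUCCUAUGAGCCAAAGCCGCAAGGAGA-3'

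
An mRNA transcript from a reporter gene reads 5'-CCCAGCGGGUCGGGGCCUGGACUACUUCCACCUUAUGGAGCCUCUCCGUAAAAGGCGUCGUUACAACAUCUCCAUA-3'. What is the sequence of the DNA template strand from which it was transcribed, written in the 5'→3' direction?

Replace U with T to get the coding DNA strand: CCCAGCGGGTCGGGGCCTGGACTACTTCCACCTTATGGAGCCTCTCCGTAAAAGGCGTCGTTACAACATCTCCATA. The template strand is its reverse complement (complement GGGTCGCCCAGCCCCGGACCTGATGAAGGTGGAATACCTCGGAGAGGCATTTTCCGCAGCAATGTTGTAGAGGTAT, then reverse).

5'-TATGGAGATGTTGTAACGACGCCTTTTACGGAGAGGCTCCATAAGGTGGAAGTAGTCCAGGCCCCGACCCGCTGGG-3'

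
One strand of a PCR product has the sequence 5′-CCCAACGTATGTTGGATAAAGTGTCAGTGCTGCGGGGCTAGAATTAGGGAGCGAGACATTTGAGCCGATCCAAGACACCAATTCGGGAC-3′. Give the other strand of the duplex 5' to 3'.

The complement of CCCAACGTATGTTGGATAAAGTGTCAGTGCTGCGGGGCTAGAATTAGGGAGCGAGACATTTGAGCCGATCCAAGACACCAATTCGGGAC is GGGTTGCATACAACCTATTTCACAGTCACGACGCCCCGATCTTAATCCCTCGCTCTGTAAACTCGGCTAGGTTCTGTGGTTAAGCCCTG (A↔T, G↔C). DNA strands are antiparallel, so the complementary strand runs 3'→5'; reversing gives the 5'→3' form.

5'-GTCCCGAATTGGTGTCTTGGATCGGCTCAAATGTCTCGCTCCCTAATTCTAGCCCCGCAGCACTGACACTTTATCCAACATACGTTGGG-3'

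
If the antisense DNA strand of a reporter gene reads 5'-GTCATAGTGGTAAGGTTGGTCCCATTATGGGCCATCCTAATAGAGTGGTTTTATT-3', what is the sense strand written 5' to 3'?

The coding strand is complementary and antiparallel to the template: take the complement (A↔T, G↔C) and reverse.

5'-AATAAAACCACTCTATTAGGATGGCCCATAATGGGACCAACCTTACCACTATGAC-3'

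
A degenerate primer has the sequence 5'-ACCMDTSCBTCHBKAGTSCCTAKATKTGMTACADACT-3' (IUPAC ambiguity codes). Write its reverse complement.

5'-AGTHTGTAKCAMATMTAGGSACTMVDGAVGSAHKGGT-3'

Standard pairs A↔T, G↔C; ambiguity codes pair M↔K, S↔S, B↔V, D↔H. Complement (TGGKHASGVAGDVMTCASGGATMTAMACKATGTHTGA), then reverse for 5'→3'.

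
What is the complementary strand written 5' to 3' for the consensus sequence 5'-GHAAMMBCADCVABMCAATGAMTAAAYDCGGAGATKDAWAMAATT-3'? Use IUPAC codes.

5'-AATTKTWTHMATCTCCGHRTTTAKTCATTGKVTBGHTGVKKTTDC-3'

Standard pairs A↔T, G↔C; ambiguity codes pair Y↔R, M↔K, W↔W, B↔V, D↔H. Complement (CDTTKKVGTHGBTVKGTTACTKATTTRHGCCTCTAMHTWTKTTAA), then reverse for 5'→3'.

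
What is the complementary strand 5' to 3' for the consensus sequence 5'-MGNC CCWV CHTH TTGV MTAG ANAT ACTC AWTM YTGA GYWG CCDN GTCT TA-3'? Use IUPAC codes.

Standard pairs A↔T, G↔C; ambiguity codes pair Y↔R, M↔K, W↔W, D↔H, V↔B, N↔N. Complement (KCNGGGWBGDADAACBKATCTNTATGAGTWAKRACTCRWCGGHNCAGAAT), then reverse for 5'→3'.

5'-TAAGACNHGGCWRCTCARKAWTGAGTATNTCTAKBCAADADGBWGGGNCK-3'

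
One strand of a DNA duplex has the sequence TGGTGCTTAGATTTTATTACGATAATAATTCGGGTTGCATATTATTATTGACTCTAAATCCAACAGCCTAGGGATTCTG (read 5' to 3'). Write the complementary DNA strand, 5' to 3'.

5'-CAGAATCCCTAGGCTGTTGGATTTAGAGTCAATAATAATATGCAACCCGAATTATTATCGTAATAAAATCTAAGCACCA-3'

The complement of TGGTGCTTAGATTTTATTACGATAATAATTCGGGTTGCATATTATTATTGACTCTAAATCCAACAGCCTAGGGATTCTG is ACCACGAATCTAAAATAATGCTATTATTAAGCCCAACGTATAATAATAACTGAGATTTAGGTTGTCGGATCCCTAAGAC (A↔T, G↔C). DNA strands are antiparallel, so the complementary strand runs 3'→5'; reversing gives the 5'→3' form.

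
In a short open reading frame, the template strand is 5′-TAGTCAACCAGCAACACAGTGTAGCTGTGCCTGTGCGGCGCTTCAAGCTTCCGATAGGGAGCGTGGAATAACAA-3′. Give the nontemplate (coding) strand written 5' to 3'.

The coding strand is complementary and antiparallel to the template: take the complement (A↔T, G↔C) and reverse.

5'-TTGTTATTCCACGCTCCCTATCGGAAGCTTGAAGCGCCGCACAGGCACAGCTACACTGTGTTGCTGGTTGACTA-3'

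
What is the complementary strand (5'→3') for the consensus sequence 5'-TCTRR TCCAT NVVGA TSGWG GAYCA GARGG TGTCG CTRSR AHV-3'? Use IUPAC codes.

5'-BDTYSYAGCGACACCYTCTGRTCCWCSATCBBNATGGAYYAGA-3'

Standard pairs A↔T, G↔C; ambiguity codes pair R↔Y, W↔W, S↔S, H↔D, V↔B, N↔N. Complement (AGAYYAGGTANBBCTASCWCCTRGTCTYCCACAGCGAYSYTDB), then reverse for 5'→3'.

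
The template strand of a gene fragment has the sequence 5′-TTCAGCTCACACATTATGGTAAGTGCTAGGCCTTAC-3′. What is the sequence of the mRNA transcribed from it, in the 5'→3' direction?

RNA polymerase reads the template 3'→5' and synthesizes mRNA 5'→3' by base-pairing (A→U, T→A, G↔C). The complement of the template is AAGTCGAGTGTGTAATACCATTCACGATCCGGAATG; antiparallel, so 5'→3' the coding strand is GTAAGGCCTAGCACTTACCATAATGTGTGAGCTGAA. Replace T with U for the mRNA.

5'-GUAAGGCCUAGCACUUACCAUAAUGUGUGAGCUGAA-3'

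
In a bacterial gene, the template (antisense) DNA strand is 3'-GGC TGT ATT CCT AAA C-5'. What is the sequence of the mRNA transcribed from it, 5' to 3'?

Reading the template 3'→5' as shown, RNA polymerase pairs each base (A→U, T→A, G↔C) to build mRNA 5'→3' directly.

5′-CCGACAUAAGGAUUUG-3′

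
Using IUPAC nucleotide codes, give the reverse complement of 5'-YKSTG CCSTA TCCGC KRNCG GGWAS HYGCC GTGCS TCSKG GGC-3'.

5'-GCCCMSGASGCACGGCRDSTWCCCGNYMGCGGATASGGCASMR-3'

Standard pairs A↔T, G↔C; ambiguity codes pair R↔Y, K↔M, W↔W, S↔S, H↔D, N↔N. Complement (RMSACGGSATAGGCGMYNGCCCWTSDRCGGCACGSAGSMCCCG), then reverse for 5'→3'.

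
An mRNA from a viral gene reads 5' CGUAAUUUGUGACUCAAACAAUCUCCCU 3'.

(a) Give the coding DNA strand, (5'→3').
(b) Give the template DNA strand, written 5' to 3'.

(a) The coding strand matches the mRNA with U→T.
(b) The template strand is the reverse complement of the coding strand.

(a) 5'-CGTAATTTGTGACTCAAACAATCTCCCT-3'
(b) 5′-AGGGAGATTGTTTGAGTCACAAATTACG-3′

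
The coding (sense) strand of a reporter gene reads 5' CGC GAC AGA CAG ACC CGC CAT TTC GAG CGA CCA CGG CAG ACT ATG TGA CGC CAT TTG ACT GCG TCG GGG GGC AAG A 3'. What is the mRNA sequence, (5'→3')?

5'-CGCGACAGACAGACCCGCCAUUUCGAGCGACCACGGCAGACUAUGUGACGCCAUUUGACUGCGUCGGGGGGCAAGA-3'

The mRNA is synthesized from the template strand, so it matches the coding strand with T replaced by U.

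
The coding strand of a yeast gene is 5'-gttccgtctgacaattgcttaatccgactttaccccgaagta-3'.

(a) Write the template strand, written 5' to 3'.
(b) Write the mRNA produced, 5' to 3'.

(a) The template strand is the reverse complement of the coding strand: complement CAAGGCAGACTGTTAACGAATTAGGCTGAAATGGGGCTTCAT, then reverse.
(b) mRNA matches the coding strand with T→U.

(a) 5'-TACTTCGGGGTAAAGTCGGATTAAGCAATTGTCAGACGGAAC-3'
(b) 5'-GUUCCGUCUGACAAUUGCUUAAUCCGACUUUACCCCGAAGUA-3'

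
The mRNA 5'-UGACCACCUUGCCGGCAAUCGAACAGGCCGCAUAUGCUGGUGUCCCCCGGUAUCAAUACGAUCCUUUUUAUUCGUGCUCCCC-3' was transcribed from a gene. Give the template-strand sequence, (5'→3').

Replace U with T to get the coding DNA strand: TGACCACCTTGCCGGCAATCGAACAGGCCGCATATGCTGGTGTCCCCCGGTATCAATACGATCCTTTTTATTCGTGCTCCCC. The template strand is its reverse complement (complement ACTGGTGGAACGGCCGTTAGCTTGTCCGGCGTATACGACCACAGGGGGCCATAGTTATGCTAGGAAAAATAAGCACGAGGGG, then reverse).

5′-GGGGAGCACGAATAAAAAGGATCGTATTGATACCGGGGGACACCAGCATATGCGGCCTGTTCGATTGCCGGCAAGGTGGTCA-3′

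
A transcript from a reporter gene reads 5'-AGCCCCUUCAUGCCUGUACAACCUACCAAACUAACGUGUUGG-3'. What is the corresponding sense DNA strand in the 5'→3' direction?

The coding DNA strand has the same 5'→3' sequence as the mRNA with U replaced by T.

5'-AGCCCCTTCATGCCTGTACAACCTACCAAACTAACGTGTTGG-3'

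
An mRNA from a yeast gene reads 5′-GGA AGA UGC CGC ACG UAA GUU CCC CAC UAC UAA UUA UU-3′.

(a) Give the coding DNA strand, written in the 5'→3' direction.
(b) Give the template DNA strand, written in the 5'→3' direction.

(a) 5'-GGAAGATGCCGCACGTAAGTTCCCCACTACTAATTATT-3'
(b) 5'-AATAATTAGTAGTGGGGAACTTACGTGCGGCATCTTCC-3'

(a) The coding strand matches the mRNA with U→T.
(b) The template strand is the reverse complement of the coding strand.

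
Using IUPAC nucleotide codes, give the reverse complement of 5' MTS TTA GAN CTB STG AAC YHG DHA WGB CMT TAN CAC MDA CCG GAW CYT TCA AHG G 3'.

Standard pairs A↔T, G↔C; ambiguity codes pair Y↔R, M↔K, W↔W, S↔S, B↔V, D↔H, N↔N. Complement (KASAATCTNGAVSACTTGRDCHDTWCVGKAATNGTGKHTGGCCTWGRAAGTTDCC), then reverse for 5'→3'.

5′-CCDTTGAARGWTCCGGTHKGTGNTAAKGVCWTDHCDRGTTCASVAGNTCTAASAK-3′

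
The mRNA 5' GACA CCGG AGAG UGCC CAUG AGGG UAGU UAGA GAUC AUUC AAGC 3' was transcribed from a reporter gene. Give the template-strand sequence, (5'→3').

5'-GCTTGAATGATCTCTAACTACCCTCATGGGCACTCTCCGGTGTC-3'

Replace U with T to get the coding DNA strand: GACACCGGAGAGTGCCCATGAGGGTAGTTAGAGATCATTCAAGC. The template strand is its reverse complement (complement CTGTGGCCTCTCACGGGTACTCCCATCAATCTCTAGTAAGTTCG, then reverse).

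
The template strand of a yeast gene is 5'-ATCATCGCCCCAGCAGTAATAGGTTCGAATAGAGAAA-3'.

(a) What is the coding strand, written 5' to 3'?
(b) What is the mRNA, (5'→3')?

(a) 5'-TTTCTCTATTCGAACCTATTACTGCTGGGGCGATGAT-3'
(b) 5'-UUUCUCUAUUCGAACCUAUUACUGCUGGGGCGAUGAU-3'

(a) The coding strand is the reverse complement of the template: complement TAGTAGCGGGGTCGTCATTATCCAAGCTTATCTCTTT, then reverse.
(b) mRNA has the coding-strand sequence with T→U.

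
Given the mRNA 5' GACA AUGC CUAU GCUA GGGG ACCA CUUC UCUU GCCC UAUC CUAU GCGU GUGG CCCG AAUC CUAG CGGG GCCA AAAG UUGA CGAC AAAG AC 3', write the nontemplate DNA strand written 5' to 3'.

5'-GACAATGCCTATGCTAGGGGACCACTTCTCTTGCCCTATCCTATGCGTGTGGCCCGAATCCTAGCGGGGCCAAAAGTTGACGACAAAGAC-3'

The coding DNA strand has the same 5'→3' sequence as the mRNA with U replaced by T.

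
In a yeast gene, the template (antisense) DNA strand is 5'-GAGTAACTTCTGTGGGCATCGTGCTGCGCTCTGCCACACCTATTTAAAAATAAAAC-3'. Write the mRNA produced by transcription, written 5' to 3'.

5'-GUUUUAUUUUUAAAUAGGUGUGGCAGAGCGCAGCACGAUGCCCACAGAAGUUACUC-3'

The mRNA has the sequence of the coding strand (reverse complement of the template) with T→U. Reverse complement of GAGTAACTTCTGTGGGCATCGTGCTGCGCTCTGCCACACCTATTTAAAAATAAAAC is GTTTTATTTTTAAATAGGTGTGGCAGAGCGCAGCACGATGCCCACAGAAGTTACTC; then T→U.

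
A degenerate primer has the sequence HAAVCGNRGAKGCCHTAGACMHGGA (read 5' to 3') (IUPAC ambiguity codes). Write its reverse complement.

Standard pairs A↔T, G↔C; ambiguity codes pair R↔Y, M↔K, H↔D, V↔B, N↔N. Complement (DTTBGCNYCTMCGGDATCTGKDCCT), then reverse for 5'→3'.

5'-TCCDKGTCTADGGCMTCYNCGBTTD-3'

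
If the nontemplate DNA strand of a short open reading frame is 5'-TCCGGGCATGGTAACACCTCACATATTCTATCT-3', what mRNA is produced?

5'-UCCGGGCAUGGUAACACCUCACAUAUUCUAUCU-3'

The mRNA is synthesized from the template strand, so it matches the coding strand with T replaced by U.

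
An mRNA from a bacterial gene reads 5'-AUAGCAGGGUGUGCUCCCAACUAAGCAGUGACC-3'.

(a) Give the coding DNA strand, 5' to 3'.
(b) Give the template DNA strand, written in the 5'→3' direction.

(a) The coding strand matches the mRNA with U→T.
(b) The template strand is the reverse complement of the coding strand.

(a) 5'-ATAGCAGGGTGTGCTCCCAACTAAGCAGTGACC-3'
(b) 5'-GGTCACTGCTTAGTTGGGAGCACACCCTGCTAT-3'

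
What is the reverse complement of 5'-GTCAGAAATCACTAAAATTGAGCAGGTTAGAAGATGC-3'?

5′-GCATCTTCTAACCTGCTCAATTTTAGTGATTTCTGAC-3′

Complement each base (A↔T, G↔C): CAGTCTTTAGTGATTTTAACTCGTCCAATCTTCTACG. Then reverse.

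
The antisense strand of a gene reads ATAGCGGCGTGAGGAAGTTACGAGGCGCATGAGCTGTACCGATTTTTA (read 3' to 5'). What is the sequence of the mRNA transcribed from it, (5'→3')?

Reading the template 3'→5' as shown, RNA polymerase pairs each base (A→U, T→A, G↔C) to build mRNA 5'→3' directly.

5'-UAUCGCCGCACUCCUUCAAUGCUCCGCGUACUCGACAUGGCUAAAAAU-3'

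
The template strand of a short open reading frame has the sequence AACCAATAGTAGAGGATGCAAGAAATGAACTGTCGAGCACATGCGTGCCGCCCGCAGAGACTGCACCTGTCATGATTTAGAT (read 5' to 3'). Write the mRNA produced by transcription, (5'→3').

5'-AUCUAAAUCAUGACAGGUGCAGUCUCUGCGGGCGGCACGCAUGUGCUCGACAGUUCAUUUCUUGCAUCCUCUACUAUUGGUU-3'

RNA polymerase reads the template 3'→5' and synthesizes mRNA 5'→3' by base-pairing (A→U, T→A, G↔C). The complement of the template is TTGGTTATCATCTCCTACGTTCTTTACTTGACAGCTCGTGTACGCACGGCGGGCGTCTCTGACGTGGACAGTACTAAATCTA; antiparallel, so 5'→3' the coding strand is ATCTAAATCATGACAGGTGCAGTCTCTGCGGGCGGCACGCATGTGCTCGACAGTTCATTTCTTGCATCCTCTACTATTGGTT. Replace T with U for the mRNA.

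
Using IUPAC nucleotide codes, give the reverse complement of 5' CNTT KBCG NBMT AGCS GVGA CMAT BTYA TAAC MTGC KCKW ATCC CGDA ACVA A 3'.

5'-TTBGTTHCGGGATWMGMGCAKGTTATRAVATKGTCBCSGCTAKVNCGVMAANG-3'

Standard pairs A↔T, G↔C; ambiguity codes pair Y↔R, M↔K, W↔W, S↔S, B↔V, D↔H, N↔N. Complement (GNAAMVGCNVKATCGSCBCTGKTAVARTATTGKACGMGMWTAGGGCHTTGBTT), then reverse for 5'→3'.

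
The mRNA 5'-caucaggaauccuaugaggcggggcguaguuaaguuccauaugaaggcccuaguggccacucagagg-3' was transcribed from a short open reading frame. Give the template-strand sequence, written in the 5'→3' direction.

5′-CCTCTGAGTGGCCACTAGGGCCTTCATATGGAACTTAACTACGCCCCGCCTCATAGGATTCCTGATG-3′

Replace U with T to get the coding DNA strand: CATCAGGAATCCTATGAGGCGGGGCGTAGTTAAGTTCCATATGAAGGCCCTAGTGGCCACTCAGAGG. The template strand is its reverse complement (complement GTAGTCCTTAGGATACTCCGCCCCGCATCAATTCAAGGTATACTTCCGGGATCACCGGTGAGTCTCC, then reverse).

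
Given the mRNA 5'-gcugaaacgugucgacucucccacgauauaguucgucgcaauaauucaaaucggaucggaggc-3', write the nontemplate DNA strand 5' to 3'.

The coding DNA strand has the same 5'→3' sequence as the mRNA with U replaced by T.

5′-GCTGAAACGTGTCGACTCTCCCACGATATAGTTCGTCGCAATAATTCAAATCGGATCGGAGGC-3′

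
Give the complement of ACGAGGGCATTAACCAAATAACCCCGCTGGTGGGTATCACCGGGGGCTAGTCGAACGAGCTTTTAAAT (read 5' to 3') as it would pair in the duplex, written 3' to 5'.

3′-TGCTCCCGTAATTGGTTTATTGGGGCGACCACCCATAGTGGCCCCCGATCAGCTTGCTCGAAAATTTA-5′

Base-pairing A↔T, G↔C gives the complement. The complementary strand is antiparallel, so paired with a 5'→3' strand it runs 3'→5'.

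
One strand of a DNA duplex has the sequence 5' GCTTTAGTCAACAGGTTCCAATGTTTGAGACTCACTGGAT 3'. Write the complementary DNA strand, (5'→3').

The complement of GCTTTAGTCAACAGGTTCCAATGTTTGAGACTCACTGGAT is CGAAATCAGTTGTCCAAGGTTACAAACTCTGAGTGACCTA (A↔T, G↔C). DNA strands are antiparallel, so the complementary strand runs 3'→5'; reversing gives the 5'→3' form.

5'-ATCCAGTGAGTCTCAAACATTGGAACCTGTTGACTAAAGC-3'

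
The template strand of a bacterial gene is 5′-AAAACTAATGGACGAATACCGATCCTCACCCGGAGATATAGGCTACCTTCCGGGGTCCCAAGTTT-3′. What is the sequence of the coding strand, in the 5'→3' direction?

5′-AAACTTGGGACCCCGGAAGGTAGCCTATATCTCCGGGTGAGGATCGGTATTCGTCCATTAGTTTT-3′

The coding strand is complementary and antiparallel to the template: take the complement (A↔T, G↔C) and reverse.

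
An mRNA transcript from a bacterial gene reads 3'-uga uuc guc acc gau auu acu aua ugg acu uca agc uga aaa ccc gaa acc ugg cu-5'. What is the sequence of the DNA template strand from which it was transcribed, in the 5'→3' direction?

5'-ACTAAGCAGTGGCTATAATGATATACCTGAAGTTCGACTTTTGGGCTTTGGACCGA-3'

Written 5'→3' the mRNA is UCGGUCCAAAGCCCAAAAGUCGAACUUCAGGUAUAUCAUUAUAGCCACUGCUUAGU, so the coding DNA strand is TCGGTCCAAAGCCCAAAAGTCGAACTTCAGGTATATCATTATAGCCACTGCTTAGT. The template is its reverse complement.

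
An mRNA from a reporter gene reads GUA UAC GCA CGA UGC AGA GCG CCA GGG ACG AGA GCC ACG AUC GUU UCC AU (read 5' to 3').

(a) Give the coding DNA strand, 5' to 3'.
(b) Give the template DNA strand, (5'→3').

(a) The coding strand matches the mRNA with U→T.
(b) The template strand is the reverse complement of the coding strand.

(a) 5'-GTATACGCACGATGCAGAGCGCCAGGGACGAGAGCCACGATCGTTTCCAT-3'
(b) 5'-ATGGAAACGATCGTGGCTCTCGTCCCTGGCGCTCTGCATCGTGCGTATAC-3'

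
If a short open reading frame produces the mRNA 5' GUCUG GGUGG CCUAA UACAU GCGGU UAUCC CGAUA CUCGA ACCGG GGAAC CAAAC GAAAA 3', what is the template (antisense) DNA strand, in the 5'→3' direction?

Replace U with T to get the coding DNA strand: GTCTGGGTGGCCTAATACATGCGGTTATCCCGATACTCGAACCGGGGAACCAAACGAAAA. The template strand is its reverse complement (complement CAGACCCACCGGATTATGTACGCCAATAGGGCTATGAGCTTGGCCCCTTGGTTTGCTTTT, then reverse).

5'-TTTTCGTTTGGTTCCCCGGTTCGAGTATCGGGATAACCGCATGTATTAGGCCACCCAGAC-3'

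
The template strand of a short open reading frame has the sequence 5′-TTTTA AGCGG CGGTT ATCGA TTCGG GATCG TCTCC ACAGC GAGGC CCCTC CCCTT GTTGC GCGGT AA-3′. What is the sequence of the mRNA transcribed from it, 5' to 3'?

The mRNA has the sequence of the coding strand (reverse complement of the template) with T→U. Reverse complement of TTTTAAGCGGCGGTTATCGATTCGGGATCGTCTCCACAGCGAGGCCCCTCCCCTTGTTGCGCGGTAA is TTACCGCGCAACAAGGGGAGGGGCCTCGCTGTGGAGACGATCCCGAATCGATAACCGCCGCTTAAAA; then T→U.

5'-UUACCGCGCAACAAGGGGAGGGGCCUCGCUGUGGAGACGAUCCCGAAUCGAUAACCGCCGCUUAAAA-3'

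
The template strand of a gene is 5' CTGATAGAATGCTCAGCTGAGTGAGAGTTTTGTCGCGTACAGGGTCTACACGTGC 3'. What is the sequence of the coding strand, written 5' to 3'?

The coding strand is complementary and antiparallel to the template: take the complement (A↔T, G↔C) and reverse.

5'-GCACGTGTAGACCCTGTACGCGACAAAACTCTCACTCAGCTGAGCATTCTATCAG-3'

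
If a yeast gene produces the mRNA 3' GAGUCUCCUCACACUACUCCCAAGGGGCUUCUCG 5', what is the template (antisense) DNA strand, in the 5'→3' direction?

Written 5'→3' the mRNA is GCUCUUCGGGGAACCCUCAUCACACUCCUCUGAG, so the coding DNA strand is GCTCTTCGGGGAACCCTCATCACACTCCTCTGAG. The template is its reverse complement.

5'-CTCAGAGGAGTGTGATGAGGGTTCCCCGAAGAGC-3'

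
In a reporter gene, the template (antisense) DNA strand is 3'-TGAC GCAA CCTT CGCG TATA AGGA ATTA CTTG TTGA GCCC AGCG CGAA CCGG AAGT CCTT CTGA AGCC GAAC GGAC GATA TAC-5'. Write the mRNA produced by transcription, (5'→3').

Reading the template 3'→5' as shown, RNA polymerase pairs each base (A→U, T→A, G↔C) to build mRNA 5'→3' directly.

5'-ACUGCGUUGGAAGCGCAUAUUCCUUAAUGAACAACUCGGGUCGCGCUUGGCCUUCAGGAAGACUUCGGCUUGCCUGCUAUAUG-3'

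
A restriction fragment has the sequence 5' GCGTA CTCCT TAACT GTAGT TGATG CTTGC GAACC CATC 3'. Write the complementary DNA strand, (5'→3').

Pairing A↔T and G↔C gives CGCATGAGGAATTGACATCAACTACGAACGCTTGGGTAG, running 3'→5'. Reverse for the 5'→3' convention.

5′-GATGGGTTCGCAAGCATCAACTACAGTTAAGGAGTACGC-3′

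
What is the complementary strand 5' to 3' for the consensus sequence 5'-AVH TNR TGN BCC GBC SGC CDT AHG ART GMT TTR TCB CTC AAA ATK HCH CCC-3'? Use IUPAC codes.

Standard pairs A↔T, G↔C; ambiguity codes pair R↔Y, M↔K, S↔S, B↔V, D↔H, N↔N. Complement (TBDANYACNVGGCVGSCGGHATDCTYACKAAAYAGVGAGTTTTAMDGDGGG), then reverse for 5'→3'.

5′-GGGDGDMATTTTGAGVGAYAAAKCAYTCDTAHGGCSGVCGGVNCAYNADBT-3′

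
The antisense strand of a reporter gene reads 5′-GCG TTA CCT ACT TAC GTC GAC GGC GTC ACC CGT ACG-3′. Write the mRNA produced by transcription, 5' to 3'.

The mRNA has the sequence of the coding strand (reverse complement of the template) with T→U. Reverse complement of GCGTTACCTACTTACGTCGACGGCGTCACCCGTACG is CGTACGGGTGACGCCGTCGACGTAAGTAGGTAACGC; then T→U.

5'-CGUACGGGUGACGCCGUCGACGUAAGUAGGUAACGC-3'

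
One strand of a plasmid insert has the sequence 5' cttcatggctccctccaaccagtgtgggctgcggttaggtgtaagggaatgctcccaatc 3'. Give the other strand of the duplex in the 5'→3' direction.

5'-GATTGGGAGCATTCCCTTACACCTAACCGCAGCCCACACTGGTTGGAGGGAGCCATGAAG-3'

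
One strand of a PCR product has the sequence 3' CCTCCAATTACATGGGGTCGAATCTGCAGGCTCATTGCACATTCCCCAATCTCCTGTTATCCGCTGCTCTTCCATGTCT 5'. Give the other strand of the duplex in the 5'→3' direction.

5'-GGAGGTTAATGTACCCCAGCTTAGACGTCCGAGTAACGTGTAAGGGGTTAGAGGACAATAGGCGACGAGAAGGTACAGA-3'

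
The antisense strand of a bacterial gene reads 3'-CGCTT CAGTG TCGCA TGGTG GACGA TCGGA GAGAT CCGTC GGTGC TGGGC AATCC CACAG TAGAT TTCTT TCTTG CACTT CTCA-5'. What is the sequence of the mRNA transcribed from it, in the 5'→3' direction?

5'-GCGAAGUCACAGCGUACCACCUGCUAGCCUCUCUAGGCAGCCACGACCCGUUAGGGUGUCAUCUAAAGAAAGAACGUGAAGAGU-3'

Reading the template 3'→5' as shown, RNA polymerase pairs each base (A→U, T→A, G↔C) to build mRNA 5'→3' directly.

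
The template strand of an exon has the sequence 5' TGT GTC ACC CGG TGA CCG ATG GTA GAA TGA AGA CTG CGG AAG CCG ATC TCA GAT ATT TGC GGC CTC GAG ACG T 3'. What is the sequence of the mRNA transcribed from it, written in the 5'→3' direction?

5′-ACGUCUCGAGGCCGCAAAUAUCUGAGAUCGGCUUCCGCAGUCUUCAUUCUACCAUCGGUCACCGGGUGACACA-3′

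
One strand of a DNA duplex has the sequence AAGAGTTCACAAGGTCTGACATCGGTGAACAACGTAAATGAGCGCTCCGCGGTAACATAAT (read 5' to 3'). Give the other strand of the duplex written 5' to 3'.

5'-ATTATGTTACCGCGGAGCGCTCATTTACGTTGTTCACCGATGTCAGACCTTGTGAACTCTT-3'

The complement of AAGAGTTCACAAGGTCTGACATCGGTGAACAACGTAAATGAGCGCTCCGCGGTAACATAAT is TTCTCAAGTGTTCCAGACTGTAGCCACTTGTTGCATTTACTCGCGAGGCGCCATTGTATTA (A↔T, G↔C). DNA strands are antiparallel, so the complementary strand runs 3'→5'; reversing gives the 5'→3' form.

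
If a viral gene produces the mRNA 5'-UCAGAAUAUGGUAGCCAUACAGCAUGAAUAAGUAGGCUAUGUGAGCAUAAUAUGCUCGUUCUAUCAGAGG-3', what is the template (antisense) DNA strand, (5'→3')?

Replace U with T to get the coding DNA strand: TCAGAATATGGTAGCCATACAGCATGAATAAGTAGGCTATGTGAGCATAATATGCTCGTTCTATCAGAGG. The template strand is its reverse complement (complement AGTCTTATACCATCGGTATGTCGTACTTATTCATCCGATACACTCGTATTATACGAGCAAGATAGTCTCC, then reverse).

5'-CCTCTGATAGAACGAGCATATTATGCTCACATAGCCTACTTATTCATGCTGTATGGCTACCATATTCTGA-3'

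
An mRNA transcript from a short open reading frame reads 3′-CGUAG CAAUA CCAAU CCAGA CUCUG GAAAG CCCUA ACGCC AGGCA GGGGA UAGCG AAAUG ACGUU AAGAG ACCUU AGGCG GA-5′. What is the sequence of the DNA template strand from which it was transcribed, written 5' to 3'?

Written 5'→3' the mRNA is AGGCGGAUUCCAGAGAAUUGCAGUAAAGCGAUAGGGGACGGACCGCAAUCCCGAAAGGUCUCAGACCUAACCAUAACGAUGC, so the coding DNA strand is AGGCGGATTCCAGAGAATTGCAGTAAAGCGATAGGGGACGGACCGCAATCCCGAAAGGTCTCAGACCTAACCATAACGATGC. The template is its reverse complement.

5'-GCATCGTTATGGTTAGGTCTGAGACCTTTCGGGATTGCGGTCCGTCCCCTATCGCTTTACTGCAATTCTCTGGAATCCGCCT-3'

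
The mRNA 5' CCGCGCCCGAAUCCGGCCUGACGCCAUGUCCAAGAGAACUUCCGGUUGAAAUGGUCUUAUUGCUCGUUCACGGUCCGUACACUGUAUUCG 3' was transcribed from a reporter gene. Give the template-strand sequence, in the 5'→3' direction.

5'-CGAATACAGTGTACGGACCGTGAACGAGCAATAAGACCATTTCAACCGGAAGTTCTCTTGGACATGGCGTCAGGCCGGATTCGGGCGCGG-3'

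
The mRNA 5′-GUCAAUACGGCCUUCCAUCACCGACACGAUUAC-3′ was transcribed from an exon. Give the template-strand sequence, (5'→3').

Replace U with T to get the coding DNA strand: GTCAATACGGCCTTCCATCACCGACACGATTAC. The template strand is its reverse complement (complement CAGTTATGCCGGAAGGTAGTGGCTGTGCTAATG, then reverse).

5′-GTAATCGTGTCGGTGATGGAAGGCCGTATTGAC-3′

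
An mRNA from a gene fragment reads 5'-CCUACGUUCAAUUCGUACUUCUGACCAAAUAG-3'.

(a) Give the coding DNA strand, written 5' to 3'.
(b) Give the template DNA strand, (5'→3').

(a) 5'-CCTACGTTCAATTCGTACTTCTGACCAAATAG-3'
(b) 5'-CTATTTGGTCAGAAGTACGAATTGAACGTAGG-3'

(a) The coding strand matches the mRNA with U→T.
(b) The template strand is the reverse complement of the coding strand.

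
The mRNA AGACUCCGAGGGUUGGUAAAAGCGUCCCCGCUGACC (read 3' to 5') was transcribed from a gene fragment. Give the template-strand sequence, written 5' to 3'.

5'-TCTGAGGCTCCCAACCATTTTCGCAGGGGCGACTGG-3'

Written 5'→3' the mRNA is CCAGUCGCCCCUGCGAAAAUGGUUGGGAGCCUCAGA, so the coding DNA strand is CCAGTCGCCCCTGCGAAAATGGTTGGGAGCCTCAGA. The template is its reverse complement.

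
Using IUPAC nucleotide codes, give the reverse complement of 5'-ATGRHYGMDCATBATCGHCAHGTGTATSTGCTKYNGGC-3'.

Standard pairs A↔T, G↔C; ambiguity codes pair R↔Y, M↔K, S↔S, B↔V, D↔H, N↔N. Complement (TACYDRCKHGTAVTAGCDGTDCACATASACGAMRNCCG), then reverse for 5'→3'.

5′-GCCNRMAGCASATACACDTGDCGATVATGHKCRDYCAT-3′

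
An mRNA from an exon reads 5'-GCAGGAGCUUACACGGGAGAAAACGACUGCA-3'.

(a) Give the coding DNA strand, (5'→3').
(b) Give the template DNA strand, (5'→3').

(a) 5′-GCAGGAGCTTACACGGGAGAAAACGACTGCA-3′
(b) 5′-TGCAGTCGTTTTCTCCCGTGTAAGCTCCTGC-3′

(a) The coding strand matches the mRNA with U→T.
(b) The template strand is the reverse complement of the coding strand.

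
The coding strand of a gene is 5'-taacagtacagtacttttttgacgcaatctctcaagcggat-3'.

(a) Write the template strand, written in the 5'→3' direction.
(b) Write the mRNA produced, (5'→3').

(a) 5′-ATCCGCTTGAGAGATTGCGTCAAAAAAGTACTGTACTGTTA-3′
(b) 5'-UAACAGUACAGUACUUUUUUGACGCAAUCUCUCAAGCGGAU-3'

(a) The template strand is the reverse complement of the coding strand: complement ATTGTCATGTCATGAAAAAACTGCGTTAGAGAGTTCGCCTA, then reverse.
(b) mRNA matches the coding strand with T→U.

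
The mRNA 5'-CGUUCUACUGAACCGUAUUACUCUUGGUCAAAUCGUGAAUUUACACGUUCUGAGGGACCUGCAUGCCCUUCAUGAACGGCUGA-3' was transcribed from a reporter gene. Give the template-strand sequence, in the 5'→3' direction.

Replace U with T to get the coding DNA strand: CGTTCTACTGAACCGTATTACTCTTGGTCAAATCGTGAATTTACACGTTCTGAGGGACCTGCATGCCCTTCATGAACGGCTGA. The template strand is its reverse complement (complement GCAAGATGACTTGGCATAATGAGAACCAGTTTAGCACTTAAATGTGCAAGACTCCCTGGACGTACGGGAAGTACTTGCCGACT, then reverse).

5′-TCAGCCGTTCATGAAGGGCATGCAGGTCCCTCAGAACGTGTAAATTCACGATTTGACCAAGAGTAATACGGTTCAGTAGAACG-3′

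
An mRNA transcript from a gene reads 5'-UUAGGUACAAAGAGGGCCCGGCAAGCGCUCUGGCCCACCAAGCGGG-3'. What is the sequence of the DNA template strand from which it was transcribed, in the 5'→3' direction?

5'-CCCGCTTGGTGGGCCAGAGCGCTTGCCGGGCCCTCTTTGTACCTAA-3'

Replace U with T to get the coding DNA strand: TTAGGTACAAAGAGGGCCCGGCAAGCGCTCTGGCCCACCAAGCGGG. The template strand is its reverse complement (complement AATCCATGTTTCTCCCGGGCCGTTCGCGAGACCGGGTGGTTCGCCC, then reverse).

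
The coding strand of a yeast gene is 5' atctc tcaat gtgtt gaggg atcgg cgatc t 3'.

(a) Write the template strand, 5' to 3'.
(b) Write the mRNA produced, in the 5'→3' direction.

(a) The template strand is the reverse complement of the coding strand: complement TAGAGAGTTACACAACTCCCTAGCCGCTAGA, then reverse.
(b) mRNA matches the coding strand with T→U.

(a) 5'-AGATCGCCGATCCCTCAACACATTGAGAGAT-3'
(b) 5′-AUCUCUCAAUGUGUUGAGGGAUCGGCGAUCU-3′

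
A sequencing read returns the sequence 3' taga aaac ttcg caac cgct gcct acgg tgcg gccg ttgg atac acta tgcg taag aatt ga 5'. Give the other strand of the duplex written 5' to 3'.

The strand is given 3'→5', so its complement runs 5'→3' in the same left-to-right order: pair each base A↔T, G↔C.

5'-ATCTTTTGAAGCGTTGGCGACGGATGCCACGCCGGCAACCTATGTGATACGCATTCTTAACT-3'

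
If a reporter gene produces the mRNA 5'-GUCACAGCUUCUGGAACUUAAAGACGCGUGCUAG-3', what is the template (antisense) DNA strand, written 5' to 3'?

5'-CTAGCACGCGTCTTTAAGTTCCAGAAGCTGTGAC-3'

Replace U with T to get the coding DNA strand: GTCACAGCTTCTGGAACTTAAAGACGCGTGCTAG. The template strand is its reverse complement (complement CAGTGTCGAAGACCTTGAATTTCTGCGCACGATC, then reverse).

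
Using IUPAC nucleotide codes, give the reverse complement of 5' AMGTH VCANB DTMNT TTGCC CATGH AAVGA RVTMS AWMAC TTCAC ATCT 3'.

5'-AGATGTGAAGTKWTSKABYTCBTTDCATGGGCAAANKAHVNTGBDACKT-3'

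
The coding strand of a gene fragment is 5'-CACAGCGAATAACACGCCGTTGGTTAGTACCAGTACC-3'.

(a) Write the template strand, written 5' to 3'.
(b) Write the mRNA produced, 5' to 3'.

(a) 5'-GGTACTGGTACTAACCAACGGCGTGTTATTCGCTGTG-3'
(b) 5′-CACAGCGAAUAACACGCCGUUGGUUAGUACCAGUACC-3′

(a) The template strand is the reverse complement of the coding strand: complement GTGTCGCTTATTGTGCGGCAACCAATCATGGTCATGG, then reverse.
(b) mRNA matches the coding strand with T→U.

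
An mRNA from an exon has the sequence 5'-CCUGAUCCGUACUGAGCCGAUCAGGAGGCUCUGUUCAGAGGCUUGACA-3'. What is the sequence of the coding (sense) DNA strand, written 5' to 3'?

The coding DNA strand has the same 5'→3' sequence as the mRNA with U replaced by T.

5'-CCTGATCCGTACTGAGCCGATCAGGAGGCTCTGTTCAGAGGCTTGACA-3'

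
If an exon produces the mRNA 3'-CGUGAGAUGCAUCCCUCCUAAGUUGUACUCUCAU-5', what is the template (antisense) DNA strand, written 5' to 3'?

Written 5'→3' the mRNA is UACUCUCAUGUUGAAUCCUCCCUACGUAGAGUGC, so the coding DNA strand is TACTCTCATGTTGAATCCTCCCTACGTAGAGTGC. The template is its reverse complement.

5'-GCACTCTACGTAGGGAGGATTCAACATGAGAGTA-3'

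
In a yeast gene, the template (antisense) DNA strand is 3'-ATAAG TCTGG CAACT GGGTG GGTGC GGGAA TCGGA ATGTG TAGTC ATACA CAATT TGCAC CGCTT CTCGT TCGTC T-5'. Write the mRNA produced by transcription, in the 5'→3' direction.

Reading the template 3'→5' as shown, RNA polymerase pairs each base (A→U, T→A, G↔C) to build mRNA 5'→3' directly.

5'-UAUUCAGACCGUUGACCCACCCACGCCCUUAGCCUUACACAUCAGUAUGUGUUAAACGUGGCGAAGAGCAAGCAGA-3'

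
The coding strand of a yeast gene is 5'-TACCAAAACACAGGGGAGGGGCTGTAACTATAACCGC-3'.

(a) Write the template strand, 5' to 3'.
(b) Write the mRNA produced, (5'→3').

(a) 5'-GCGGTTATAGTTACAGCCCCTCCCCTGTGTTTTGGTA-3'
(b) 5'-UACCAAAACACAGGGGAGGGGCUGUAACUAUAACCGC-3'

(a) The template strand is the reverse complement of the coding strand: complement ATGGTTTTGTGTCCCCTCCCCGACATTGATATTGGCG, then reverse.
(b) mRNA matches the coding strand with T→U.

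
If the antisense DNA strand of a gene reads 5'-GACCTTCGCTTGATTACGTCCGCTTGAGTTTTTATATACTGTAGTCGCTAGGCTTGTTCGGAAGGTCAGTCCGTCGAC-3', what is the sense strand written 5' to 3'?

5'-GTCGACGGACTGACCTTCCGAACAAGCCTAGCGACTACAGTATATAAAAACTCAAGCGGACGTAATCAAGCGAAGGTC-3'

The coding strand is complementary and antiparallel to the template: take the complement (A↔T, G↔C) and reverse.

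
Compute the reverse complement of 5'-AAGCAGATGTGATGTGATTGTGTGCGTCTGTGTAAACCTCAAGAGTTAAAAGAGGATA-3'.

5'-TATCCTCTTTTAACTCTTGAGGTTTACACAGACGCACACAATCACATCACATCTGCTT-3'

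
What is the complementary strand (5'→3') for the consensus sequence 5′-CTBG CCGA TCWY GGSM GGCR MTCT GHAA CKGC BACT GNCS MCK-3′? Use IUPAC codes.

5'-MGKSGNCAGTVGCMGTTDCAGAKYGCCKSCCRWGATCGGCVAG-3'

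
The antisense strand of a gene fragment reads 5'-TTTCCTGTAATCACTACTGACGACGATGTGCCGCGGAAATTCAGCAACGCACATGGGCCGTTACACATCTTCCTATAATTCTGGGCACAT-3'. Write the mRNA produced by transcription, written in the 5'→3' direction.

5'-AUGUGCCCAGAAUUAUAGGAAGAUGUGUAACGGCCCAUGUGCGUUGCUGAAUUUCCGCGGCACAUCGUCGUCAGUAGUGAUUACAGGAAA-3'

RNA polymerase reads the template 3'→5' and synthesizes mRNA 5'→3' by base-pairing (A→U, T→A, G↔C). The complement of the template is AAAGGACATTAGTGATGACTGCTGCTACACGGCGCCTTTAAGTCGTTGCGTGTACCCGGCAATGTGTAGAAGGATATTAAGACCCGTGTA; antiparallel, so 5'→3' the coding strand is ATGTGCCCAGAATTATAGGAAGATGTGTAACGGCCCATGTGCGTTGCTGAATTTCCGCGGCACATCGTCGTCAGTAGTGATTACAGGAAA. Replace T with U for the mRNA.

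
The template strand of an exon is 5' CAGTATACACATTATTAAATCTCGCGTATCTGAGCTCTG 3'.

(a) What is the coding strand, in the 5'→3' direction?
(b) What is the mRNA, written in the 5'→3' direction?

(a) The coding strand is the reverse complement of the template: complement GTCATATGTGTAATAATTTAGAGCGCATAGACTCGAGAC, then reverse.
(b) mRNA has the coding-strand sequence with T→U.

(a) 5'-CAGAGCTCAGATACGCGAGATTTAATAATGTGTATACTG-3'
(b) 5'-CAGAGCUCAGAUACGCGAGAUUUAAUAAUGUGUAUACUG-3'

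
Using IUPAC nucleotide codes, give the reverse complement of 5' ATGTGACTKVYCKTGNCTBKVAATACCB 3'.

5'-VGGTATTBMVAGNCAMGRBMAGTCACAT-3'

Standard pairs A↔T, G↔C; ambiguity codes pair Y↔R, K↔M, B↔V, N↔N. Complement (TACACTGAMBRGMACNGAVMBTTATGGV), then reverse for 5'→3'.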